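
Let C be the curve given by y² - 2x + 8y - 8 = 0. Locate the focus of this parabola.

(-23/2, -4)

Only y is squared. Complete the square in y: (y + 4)² = 2(x + 12).
Vertex (-12, -4); 4p = 2 so p = 1/2. Opens right.
Focus is p units from the vertex along the axis: (h + p, k).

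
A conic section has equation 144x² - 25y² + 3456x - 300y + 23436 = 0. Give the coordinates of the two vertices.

(-12, -18) and (-12, 6)

Collect terms: 144(x² + 24x) -25(y² + 12y) = -23436
Completing the square gives 144(x + 12)² -25(y + 6)² = -23436 + 20736 - 900 = -3600.
Divide by -3600: (y + 6)²/144 - (x + 12)²/25 = 1
Hyperbola, center (-12, -6), transverse axis vertical; a² = 144, b² = 25.
a = 12. Vertices at (h, k ± a).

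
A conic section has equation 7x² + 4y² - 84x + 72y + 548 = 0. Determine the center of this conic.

Group the x- and y-terms: 7(x² - 12x) + 4(y² + 18y) = -548
7(x - 6)² + 4(y + 9)² = -548 + 252 + 324 = 28
Divide by 28: (x - 6)²/4 + (y + 9)²/7 = 1
Ellipse with center (6, -9).

(6, -9)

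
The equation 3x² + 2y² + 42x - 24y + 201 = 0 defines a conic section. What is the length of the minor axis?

2√6

3(x² + 14x) + 2(y² - 12y) = -201
Complete the square: 3(x + 7)² + 2(y - 6)² = -201 + 147 + 72 = 18
Dividing both sides by 18: (x + 7)²/6 + (y - 6)²/9 = 1
Ellipse, center (-7, 6), major axis vertical; a² = 9, b² = 6.
b² = 6 so b = √6; the minor axis has length 2b = 2√6.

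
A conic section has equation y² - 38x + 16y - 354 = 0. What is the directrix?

Only y is squared. Complete the square in y: (y + 8)² = 38(x + 11).
Vertex (-11, -8); 4p = 38 so p = 19/2. Opens right.
Directrix is the vertical line x = h − p = -11 − (19/2) = -41/2.

x = -41/2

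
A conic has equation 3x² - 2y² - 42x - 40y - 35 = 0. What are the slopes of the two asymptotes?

Group: 3(x² - 14x) -2(y² + 20y) = 35
Completing the square gives 3(x - 7)² -2(y + 10)² = 35 + 147 - 200 = -18.
Divide by -18: (y + 10)²/9 - (x - 7)²/6 = 1
Hyperbola, center (7, -10), transverse axis vertical; a² = 9, b² = 6.
For a vertical hyperbola the asymptotes have slope ±a/b.
Here that is ±3/√6 = ±√6/2.

√6/2 and -√6/2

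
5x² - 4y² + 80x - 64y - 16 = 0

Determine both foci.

Collect terms: 5(x² + 16x) -4(y² + 16y) = 16
5(x + 8)² -4(y + 8)² = 16 + 320 - 256 = 80
Dividing both sides by 80: (x + 8)²/16 - (y + 8)²/20 = 1
Hyperbola, center (-8, -8), transverse axis horizontal; a² = 16, b² = 20.
c² = a² + b² = 16 + 20 = 36, so c = 6.
Foci lie on the horizontal axis through the center: (h ± c, k).

(-14, -8) and (-2, -8)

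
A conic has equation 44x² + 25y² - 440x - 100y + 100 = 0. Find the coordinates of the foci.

(5, 2 - √19) and (5, 2 + √19)

Collect terms: 44(x² - 10x) + 25(y² - 4y) = -100
Complete the square: 44(x - 5)² + 25(y - 2)² = -100 + 1100 + 100 = 1100
Divide by 1100: (x - 5)²/25 + (y - 2)²/44 = 1
Ellipse, center (5, 2), major axis vertical; a² = 44, b² = 25.
c² = a² - b² = 44 - 25 = 19, so c = √19.
Foci lie on the vertical axis through the center: (h, k ± c).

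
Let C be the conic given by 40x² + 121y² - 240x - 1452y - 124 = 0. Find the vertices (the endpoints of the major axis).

(-8, 6) and (14, 6)

Group the x- and y-terms: 40(x² - 6x) + 121(y² - 12y) = 124
Completing the square gives 40(x - 3)² + 121(y - 6)² = 124 + 360 + 4356 = 4840.
Dividing both sides by 4840: (x - 3)²/121 + (y - 6)²/40 = 1
Ellipse, center (3, 6), major axis horizontal; a² = 121, b² = 40.
a = 11. Vertices at (h ± a, k).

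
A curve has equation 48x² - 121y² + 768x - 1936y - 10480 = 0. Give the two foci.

Rearranging, 48(x² + 16x) -121(y² + 16y) = 10480.
Complete the square in x and y: 48(x + 8)² -121(y + 8)² = 10480 + 3072 - 7744 = 5808
Divide by 5808: (x + 8)²/121 - (y + 8)²/48 = 1
Hyperbola, center (-8, -8), transverse axis horizontal; a² = 121, b² = 48.
c² = a² + b² = 121 + 48 = 169, so c = 13.
Foci lie on the horizontal axis through the center: (h ± c, k).

(-21, -8) and (5, -8)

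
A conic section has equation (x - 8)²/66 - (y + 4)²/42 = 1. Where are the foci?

(8 - 6√3, -4) and (8 + 6√3, -4)

Center (8, -4). The positive term is the x-term, so the transverse axis is horizontal; a² = 66, b² = 42.
c² = a² + b² = 66 + 42 = 108, so c = 6√3.
Foci lie on the horizontal axis through the center: (h ± c, k).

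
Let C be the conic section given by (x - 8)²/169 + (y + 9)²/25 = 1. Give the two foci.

Center (8, -9). The larger denominator 169 sits under the x-term, so the major axis is horizontal; a² = 169, b² = 25.
c² = a² - b² = 169 - 25 = 144, so c = 12.
Foci lie on the horizontal axis through the center: (h ± c, k).

(-4, -9) and (20, -9)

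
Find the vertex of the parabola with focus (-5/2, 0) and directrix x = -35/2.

(-10, 0)

The vertex is the midpoint between the focus and the directrix along the axis of symmetry.
Axis is horizontal (directrix is vertical). Vertex x-coordinate = (-5/2 + (-35/2))/2 = -10; y-coordinate = 0.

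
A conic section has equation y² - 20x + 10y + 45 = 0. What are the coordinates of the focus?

Only y is squared. Complete the square in y: (y + 5)² = 20(x - 1).
Vertex (1, -5); 4p = 20 so p = 5. Opens right.
Focus is p units from the vertex along the axis: (h + p, k).

(6, -5)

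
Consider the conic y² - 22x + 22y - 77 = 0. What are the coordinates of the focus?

(-7/2, -11)

Only y is squared. Complete the square in y: (y + 11)² = 22(x + 9).
Vertex (-9, -11); 4p = 22 so p = 11/2. Opens right.
Focus is p units from the vertex along the axis: (h + p, k).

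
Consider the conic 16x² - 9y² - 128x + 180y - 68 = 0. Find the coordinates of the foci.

(4, 0) and (4, 20)

Rearranging, 16(x² - 8x) -9(y² - 20y) = 68.
Complete the square: 16(x - 4)² -9(y - 10)² = 68 + 256 - 900 = -576
Divide by -576: (y - 10)²/64 - (x - 4)²/36 = 1
Hyperbola, center (4, 10), transverse axis vertical; a² = 64, b² = 36.
c² = a² + b² = 64 + 36 = 100, so c = 10.
Foci lie on the vertical axis through the center: (h, k ± c).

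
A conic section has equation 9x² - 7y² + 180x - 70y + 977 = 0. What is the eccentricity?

e = 4/3

Group the x- and y-terms: 9(x² + 20x) -7(y² + 10y) = -977
Complete the square in x and y: 9(x + 10)² -7(y + 5)² = -977 + 900 - 175 = -252
Dividing both sides by -252: (y + 5)²/36 - (x + 10)²/28 = 1
Hyperbola, center (-10, -5), transverse axis vertical; a² = 36, b² = 28.
c² = a² + b² = 64, so c = 8.
e = c/a = 8/6 = 4/3.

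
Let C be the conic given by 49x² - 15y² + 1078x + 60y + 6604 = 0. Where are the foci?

Group the x- and y-terms: 49(x² + 22x) -15(y² - 4y) = -6604
Complete the square: 49(x + 11)² -15(y - 2)² = -6604 + 5929 - 60 = -735
Divide through by -735 to get (y - 2)²/49 - (x + 11)²/15 = 1.
Hyperbola, center (-11, 2), transverse axis vertical; a² = 49, b² = 15.
c² = a² + b² = 49 + 15 = 64, so c = 8.
Foci lie on the vertical axis through the center: (h, k ± c).

(-11, -6) and (-11, 10)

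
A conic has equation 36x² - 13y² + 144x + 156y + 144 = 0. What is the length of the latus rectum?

Group: 36(x² + 4x) -13(y² - 12y) = -144
36(x + 2)² -13(y - 6)² = -144 + 144 - 468 = -468
Divide through by -468 to get (y - 6)²/36 - (x + 2)²/13 = 1.
Hyperbola, center (-2, 6), transverse axis vertical; a² = 36, b² = 13.
Latus rectum length = 2b²/a = 2·13/6 = 13/3.

13/3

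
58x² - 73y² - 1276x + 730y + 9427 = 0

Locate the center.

(11, 5)

Collect terms: 58(x² - 22x) -73(y² - 10y) = -9427
58(x - 11)² -73(y - 5)² = -9427 + 7018 - 1825 = -4234
Dividing both sides by -4234: (y - 5)²/58 - (x - 11)²/73 = 1
Hyperbola with center (11, 5).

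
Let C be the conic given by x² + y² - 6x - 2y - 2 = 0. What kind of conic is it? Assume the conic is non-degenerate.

circle

No xy term. Coefficients of x² and y² are A = 1, C = 1.
A = C (same sign) ⇒ circle.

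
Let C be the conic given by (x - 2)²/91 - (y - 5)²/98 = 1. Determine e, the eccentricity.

e = 3√39/13

Center (2, 5). The positive term is the x-term, so the transverse axis is horizontal; a² = 91, b² = 98.
c² = a² + b² = 189, so c = 3√21.
e = c/a = 3√21/√91 = 3√39/13.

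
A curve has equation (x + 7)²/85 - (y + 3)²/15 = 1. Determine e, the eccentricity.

Center (-7, -3). The positive term is the x-term, so the transverse axis is horizontal; a² = 85, b² = 15.
c² = a² + b² = 100, so c = 10.
e = c/a = 10/√85 = 2√85/17.

e = 2√85/17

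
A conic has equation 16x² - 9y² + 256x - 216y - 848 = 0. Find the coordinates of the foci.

Collect terms: 16(x² + 16x) -9(y² + 24y) = 848
Complete the square: 16(x + 8)² -9(y + 12)² = 848 + 1024 - 1296 = 576
Divide by 576: (x + 8)²/36 - (y + 12)²/64 = 1
Hyperbola, center (-8, -12), transverse axis horizontal; a² = 36, b² = 64.
c² = a² + b² = 36 + 64 = 100, so c = 10.
Foci lie on the horizontal axis through the center: (h ± c, k).

(-18, -12) and (2, -12)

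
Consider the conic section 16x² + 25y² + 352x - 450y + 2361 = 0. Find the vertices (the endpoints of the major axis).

Collect terms: 16(x² + 22x) + 25(y² - 18y) = -2361
16(x + 11)² + 25(y - 9)² = -2361 + 1936 + 2025 = 1600
Divide by 1600: (x + 11)²/100 + (y - 9)²/64 = 1
Ellipse, center (-11, 9), major axis horizontal; a² = 100, b² = 64.
a = 10. Vertices at (h ± a, k).

(-21, 9) and (-1, 9)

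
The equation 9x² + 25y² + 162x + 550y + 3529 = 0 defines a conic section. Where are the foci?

Collect terms: 9(x² + 18x) + 25(y² + 22y) = -3529
9(x + 9)² + 25(y + 11)² = -3529 + 729 + 3025 = 225
Dividing both sides by 225: (x + 9)²/25 + (y + 11)²/9 = 1
Ellipse, center (-9, -11), major axis horizontal; a² = 25, b² = 9.
c² = a² - b² = 25 - 9 = 16, so c = 4.
Foci lie on the horizontal axis through the center: (h ± c, k).

(-13, -11) and (-5, -11)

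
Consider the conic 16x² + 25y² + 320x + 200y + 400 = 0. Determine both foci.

Group: 16(x² + 20x) + 25(y² + 8y) = -400
Complete the square in x and y: 16(x + 10)² + 25(y + 4)² = -400 + 1600 + 400 = 1600
Dividing both sides by 1600: (x + 10)²/100 + (y + 4)²/64 = 1
Ellipse, center (-10, -4), major axis horizontal; a² = 100, b² = 64.
c² = a² - b² = 100 - 64 = 36, so c = 6.
Foci lie on the horizontal axis through the center: (h ± c, k).

(-16, -4) and (-4, -4)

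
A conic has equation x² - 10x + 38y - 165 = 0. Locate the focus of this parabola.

(5, -9/2)

Only x is squared. Complete the square in x: (x - 5)² = -38(y - 5).
Vertex (5, 5); 4p = -38 so p = -19/2. Opens down.
Focus is p units from the vertex along the axis: (h, k + p).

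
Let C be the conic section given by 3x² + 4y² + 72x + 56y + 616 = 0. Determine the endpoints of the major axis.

(-14, -7) and (-10, -7)

Collect terms: 3(x² + 24x) + 4(y² + 14y) = -616
Complete the square: 3(x + 12)² + 4(y + 7)² = -616 + 432 + 196 = 12
Divide by 12: (x + 12)²/4 + (y + 7)²/3 = 1
Ellipse, center (-12, -7), major axis horizontal; a² = 4, b² = 3.
a = 2. Vertices at (h ± a, k).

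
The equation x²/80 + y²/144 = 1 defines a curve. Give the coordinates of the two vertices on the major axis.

Center (0, 0). The larger denominator 144 sits under the y-term, so the major axis is vertical; a² = 144, b² = 80.
a = 12. Vertices at (h, k ± a).

(0, -12) and (0, 12)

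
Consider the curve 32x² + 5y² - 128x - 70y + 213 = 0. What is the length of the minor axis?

2√5

32(x² - 4x) + 5(y² - 14y) = -213
Complete the square in x and y: 32(x - 2)² + 5(y - 7)² = -213 + 128 + 245 = 160
Dividing both sides by 160: (x - 2)²/5 + (y - 7)²/32 = 1
Ellipse, center (2, 7), major axis vertical; a² = 32, b² = 5.
b² = 5 so b = √5; the minor axis has length 2b = 2√5.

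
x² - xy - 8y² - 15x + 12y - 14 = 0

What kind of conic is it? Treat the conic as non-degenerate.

A = 1, B = -1, C = -8.
Discriminant B² − 4AC = (-1)² − 4·1·(-8) = 33.
B² − 4AC > 0 ⇒ hyperbola.

hyperbola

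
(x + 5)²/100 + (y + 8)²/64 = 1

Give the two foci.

Center (-5, -8). The larger denominator 100 sits under the x-term, so the major axis is horizontal; a² = 100, b² = 64.
c² = a² - b² = 100 - 64 = 36, so c = 6.
Foci lie on the horizontal axis through the center: (h ± c, k).

(-11, -8) and (1, -8)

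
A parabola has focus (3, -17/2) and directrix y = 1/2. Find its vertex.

(3, -4)

The vertex is the midpoint between the focus and the directrix along the axis of symmetry.
Axis is vertical (directrix is horizontal). Vertex y-coordinate = (-17/2 + 1/2)/2 = -4; x-coordinate = 3.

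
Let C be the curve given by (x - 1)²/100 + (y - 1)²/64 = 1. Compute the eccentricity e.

e = 3/5

Center (1, 1). The larger denominator 100 sits under the x-term, so the major axis is horizontal; a² = 100, b² = 64.
c² = a² - b² = 36, so c = 6.
e = c/a = 6/10 = 3/5.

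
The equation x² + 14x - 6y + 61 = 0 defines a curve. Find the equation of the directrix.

Only x is squared. Complete the square in x: (x + 7)² = 6(y - 2).
Vertex (-7, 2); 4p = 6 so p = 3/2. Opens up.
Directrix is the horizontal line y = k − p = 2 − (3/2) = 1/2.

y = 1/2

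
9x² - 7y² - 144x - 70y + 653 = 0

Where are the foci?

Collect terms: 9(x² - 16x) -7(y² + 10y) = -653
Complete the square: 9(x - 8)² -7(y + 5)² = -653 + 576 - 175 = -252
Divide by -252: (y + 5)²/36 - (x - 8)²/28 = 1
Hyperbola, center (8, -5), transverse axis vertical; a² = 36, b² = 28.
c² = a² + b² = 36 + 28 = 64, so c = 8.
Foci lie on the vertical axis through the center: (h, k ± c).

(8, -13) and (8, 3)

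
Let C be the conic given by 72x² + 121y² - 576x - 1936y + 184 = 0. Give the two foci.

Group the x- and y-terms: 72(x² - 8x) + 121(y² - 16y) = -184
Complete the square: 72(x - 4)² + 121(y - 8)² = -184 + 1152 + 7744 = 8712
Dividing both sides by 8712: (x - 4)²/121 + (y - 8)²/72 = 1
Ellipse, center (4, 8), major axis horizontal; a² = 121, b² = 72.
c² = a² - b² = 121 - 72 = 49, so c = 7.
Foci lie on the horizontal axis through the center: (h ± c, k).

(-3, 8) and (11, 8)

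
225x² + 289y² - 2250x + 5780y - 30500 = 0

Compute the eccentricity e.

e = 8/17

Rearranging, 225(x² - 10x) + 289(y² + 20y) = 30500.
225(x - 5)² + 289(y + 10)² = 30500 + 5625 + 28900 = 65025
Divide through by 65025 to get (x - 5)²/289 + (y + 10)²/225 = 1.
Ellipse, center (5, -10), major axis horizontal; a² = 289, b² = 225.
c² = a² - b² = 64, so c = 8.
e = c/a = 8/17.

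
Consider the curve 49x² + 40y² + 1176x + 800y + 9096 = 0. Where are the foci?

49(x² + 24x) + 40(y² + 20y) = -9096
Completing the square gives 49(x + 12)² + 40(y + 10)² = -9096 + 7056 + 4000 = 1960.
Divide by 1960: (x + 12)²/40 + (y + 10)²/49 = 1
Ellipse, center (-12, -10), major axis vertical; a² = 49, b² = 40.
c² = a² - b² = 49 - 40 = 9, so c = 3.
Foci lie on the vertical axis through the center: (h, k ± c).

(-12, -13) and (-12, -7)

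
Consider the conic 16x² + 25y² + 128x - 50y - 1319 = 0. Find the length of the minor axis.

16(x² + 8x) + 25(y² - 2y) = 1319
Complete the square: 16(x + 4)² + 25(y - 1)² = 1319 + 256 + 25 = 1600
Divide by 1600: (x + 4)²/100 + (y - 1)²/64 = 1
Ellipse, center (-4, 1), major axis horizontal; a² = 100, b² = 64.
b² = 64 so b = 8; the minor axis has length 2b = 16.

16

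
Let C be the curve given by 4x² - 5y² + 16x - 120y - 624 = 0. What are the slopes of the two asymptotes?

Group the x- and y-terms: 4(x² + 4x) -5(y² + 24y) = 624
Completing the square gives 4(x + 2)² -5(y + 12)² = 624 + 16 - 720 = -80.
Divide through by -80 to get (y + 12)²/16 - (x + 2)²/20 = 1.
Hyperbola, center (-2, -12), transverse axis vertical; a² = 16, b² = 20.
For a vertical hyperbola the asymptotes have slope ±a/b.
Here that is ±4/2√5 = ±2√5/5.

2√5/5 and -2√5/5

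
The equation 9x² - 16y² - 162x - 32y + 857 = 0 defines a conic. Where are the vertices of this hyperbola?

Group: 9(x² - 18x) -16(y² + 2y) = -857
Complete the square: 9(x - 9)² -16(y + 1)² = -857 + 729 - 16 = -144
Divide through by -144 to get (y + 1)²/9 - (x - 9)²/16 = 1.
Hyperbola, center (9, -1), transverse axis vertical; a² = 9, b² = 16.
a = 3. Vertices at (h, k ± a).

(9, -4) and (9, 2)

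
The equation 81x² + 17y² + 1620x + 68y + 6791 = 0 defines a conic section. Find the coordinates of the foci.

(-10, -10) and (-10, 6)

Collect terms: 81(x² + 20x) + 17(y² + 4y) = -6791
81(x + 10)² + 17(y + 2)² = -6791 + 8100 + 68 = 1377
Dividing both sides by 1377: (x + 10)²/17 + (y + 2)²/81 = 1
Ellipse, center (-10, -2), major axis vertical; a² = 81, b² = 17.
c² = a² - b² = 81 - 17 = 64, so c = 8.
Foci lie on the vertical axis through the center: (h, k ± c).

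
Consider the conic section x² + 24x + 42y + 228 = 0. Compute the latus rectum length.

Only x is squared. Complete the square in x: (x + 12)² = -42(y + 2).
Vertex (-12, -2); 4p = -42 so p = -21/2. Opens down.
Latus rectum length = |4p| = 42.

42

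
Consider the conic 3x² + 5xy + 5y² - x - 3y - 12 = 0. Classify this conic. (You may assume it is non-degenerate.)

A = 3, B = 5, C = 5.
Discriminant B² − 4AC = 5² − 4·3·5 = -35.
B² − 4AC < 0 ⇒ ellipse.

ellipse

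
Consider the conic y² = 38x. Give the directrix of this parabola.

Vertex (0, 0); 4p = 38 so p = 19/2. Opens right.
Directrix is the vertical line x = h − p = 0 − (19/2) = -19/2.

x = -19/2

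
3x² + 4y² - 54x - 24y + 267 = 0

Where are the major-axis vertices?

Collect terms: 3(x² - 18x) + 4(y² - 6y) = -267
3(x - 9)² + 4(y - 3)² = -267 + 243 + 36 = 12
Divide through by 12 to get (x - 9)²/4 + (y - 3)²/3 = 1.
Ellipse, center (9, 3), major axis horizontal; a² = 4, b² = 3.
a = 2. Vertices at (h ± a, k).

(7, 3) and (11, 3)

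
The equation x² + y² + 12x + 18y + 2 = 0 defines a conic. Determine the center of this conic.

(-6, -9)

Collect terms: (x² + 12x) + (y² + 18y) = -2
Complete the square in x and y: (x + 6)² + (y + 9)² = -2 + 36 + 81 = 115
So (x + 6)² + (y + 9)² = 115.
Circle centered at (-6, -9) with r² = 115.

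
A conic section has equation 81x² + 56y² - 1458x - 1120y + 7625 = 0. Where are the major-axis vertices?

Collect terms: 81(x² - 18x) + 56(y² - 20y) = -7625
81(x - 9)² + 56(y - 10)² = -7625 + 6561 + 5600 = 4536
Divide by 4536: (x - 9)²/56 + (y - 10)²/81 = 1
Ellipse, center (9, 10), major axis vertical; a² = 81, b² = 56.
a = 9. Vertices at (h, k ± a).

(9, 1) and (9, 19)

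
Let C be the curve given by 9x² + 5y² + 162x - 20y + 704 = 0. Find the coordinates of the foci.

9(x² + 18x) + 5(y² - 4y) = -704
Complete the square: 9(x + 9)² + 5(y - 2)² = -704 + 729 + 20 = 45
Divide by 45: (x + 9)²/5 + (y - 2)²/9 = 1
Ellipse, center (-9, 2), major axis vertical; a² = 9, b² = 5.
c² = a² - b² = 9 - 5 = 4, so c = 2.
Foci lie on the vertical axis through the center: (h, k ± c).

(-9, 0) and (-9, 4)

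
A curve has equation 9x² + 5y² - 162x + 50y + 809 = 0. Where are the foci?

(9, -7) and (9, -3)

Group the x- and y-terms: 9(x² - 18x) + 5(y² + 10y) = -809
9(x - 9)² + 5(y + 5)² = -809 + 729 + 125 = 45
Divide by 45: (x - 9)²/5 + (y + 5)²/9 = 1
Ellipse, center (9, -5), major axis vertical; a² = 9, b² = 5.
c² = a² - b² = 9 - 5 = 4, so c = 2.
Foci lie on the vertical axis through the center: (h, k ± c).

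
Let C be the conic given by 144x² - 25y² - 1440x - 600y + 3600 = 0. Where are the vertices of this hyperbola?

(5, -24) and (5, 0)

Group: 144(x² - 10x) -25(y² + 24y) = -3600
Complete the square: 144(x - 5)² -25(y + 12)² = -3600 + 3600 - 3600 = -3600
Divide by -3600: (y + 12)²/144 - (x - 5)²/25 = 1
Hyperbola, center (5, -12), transverse axis vertical; a² = 144, b² = 25.
a = 12. Vertices at (h, k ± a).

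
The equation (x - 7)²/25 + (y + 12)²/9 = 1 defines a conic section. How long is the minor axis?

6

Center (7, -12). The larger denominator 25 sits under the x-term, so the major axis is horizontal; a² = 25, b² = 9.
b² = 9 so b = 3; the minor axis has length 2b = 6.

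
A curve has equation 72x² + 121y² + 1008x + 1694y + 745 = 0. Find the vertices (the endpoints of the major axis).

Collect terms: 72(x² + 14x) + 121(y² + 14y) = -745
Complete the square: 72(x + 7)² + 121(y + 7)² = -745 + 3528 + 5929 = 8712
Divide through by 8712 to get (x + 7)²/121 + (y + 7)²/72 = 1.
Ellipse, center (-7, -7), major axis horizontal; a² = 121, b² = 72.
a = 11. Vertices at (h ± a, k).

(-18, -7) and (4, -7)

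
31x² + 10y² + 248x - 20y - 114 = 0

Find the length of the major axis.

31(x² + 8x) + 10(y² - 2y) = 114
Completing the square gives 31(x + 4)² + 10(y - 1)² = 114 + 496 + 10 = 620.
Divide through by 620 to get (x + 4)²/20 + (y - 1)²/62 = 1.
Ellipse, center (-4, 1), major axis vertical; a² = 62, b² = 20.
a² = 62 so a = √62; the major axis has length 2a = 2√62.

2√62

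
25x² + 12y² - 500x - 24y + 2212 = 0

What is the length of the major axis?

10

Collect terms: 25(x² - 20x) + 12(y² - 2y) = -2212
Completing the square gives 25(x - 10)² + 12(y - 1)² = -2212 + 2500 + 12 = 300.
Divide through by 300 to get (x - 10)²/12 + (y - 1)²/25 = 1.
Ellipse, center (10, 1), major axis vertical; a² = 25, b² = 12.
a² = 25 so a = 5; the major axis has length 2a = 10.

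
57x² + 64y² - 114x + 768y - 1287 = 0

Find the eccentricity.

e = √7/8

Collect terms: 57(x² - 2x) + 64(y² + 12y) = 1287
57(x - 1)² + 64(y + 6)² = 1287 + 57 + 2304 = 3648
Divide by 3648: (x - 1)²/64 + (y + 6)²/57 = 1
Ellipse, center (1, -6), major axis horizontal; a² = 64, b² = 57.
c² = a² - b² = 7, so c = √7.
e = c/a = √7/8.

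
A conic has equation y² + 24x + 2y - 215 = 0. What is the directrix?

x = 15

Only y is squared. Complete the square in y: (y + 1)² = -24(x - 9).
Vertex (9, -1); 4p = -24 so p = -6. Opens left.
Directrix is the vertical line x = h − p = 9 − (-6) = 15.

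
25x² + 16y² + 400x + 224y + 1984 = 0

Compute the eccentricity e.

e = 3/5

Group: 25(x² + 16x) + 16(y² + 14y) = -1984
25(x + 8)² + 16(y + 7)² = -1984 + 1600 + 784 = 400
Dividing both sides by 400: (x + 8)²/16 + (y + 7)²/25 = 1
Ellipse, center (-8, -7), major axis vertical; a² = 25, b² = 16.
c² = a² - b² = 9, so c = 3.
e = c/a = 3/5.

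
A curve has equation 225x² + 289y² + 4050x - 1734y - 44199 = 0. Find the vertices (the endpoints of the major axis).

Rearranging, 225(x² + 18x) + 289(y² - 6y) = 44199.
Completing the square gives 225(x + 9)² + 289(y - 3)² = 44199 + 18225 + 2601 = 65025.
Divide by 65025: (x + 9)²/289 + (y - 3)²/225 = 1
Ellipse, center (-9, 3), major axis horizontal; a² = 289, b² = 225.
a = 17. Vertices at (h ± a, k).

(-26, 3) and (8, 3)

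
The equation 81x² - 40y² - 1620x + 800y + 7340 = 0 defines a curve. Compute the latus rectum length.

80/9

Rearranging, 81(x² - 20x) -40(y² - 20y) = -7340.
Complete the square: 81(x - 10)² -40(y - 10)² = -7340 + 8100 - 4000 = -3240
Dividing both sides by -3240: (y - 10)²/81 - (x - 10)²/40 = 1
Hyperbola, center (10, 10), transverse axis vertical; a² = 81, b² = 40.
Latus rectum length = 2b²/a = 2·40/9 = 80/9.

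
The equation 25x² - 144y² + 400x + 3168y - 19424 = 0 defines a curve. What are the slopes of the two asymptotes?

25(x² + 16x) -144(y² - 22y) = 19424
Completing the square gives 25(x + 8)² -144(y - 11)² = 19424 + 1600 - 17424 = 3600.
Dividing both sides by 3600: (x + 8)²/144 - (y - 11)²/25 = 1
Hyperbola, center (-8, 11), transverse axis horizontal; a² = 144, b² = 25.
For a horizontal hyperbola the asymptotes have slope ±b/a.
Here that is ±5/12.

5/12 and -5/12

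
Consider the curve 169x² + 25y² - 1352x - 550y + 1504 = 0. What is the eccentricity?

169(x² - 8x) + 25(y² - 22y) = -1504
Completing the square gives 169(x - 4)² + 25(y - 11)² = -1504 + 2704 + 3025 = 4225.
Divide by 4225: (x - 4)²/25 + (y - 11)²/169 = 1
Ellipse, center (4, 11), major axis vertical; a² = 169, b² = 25.
c² = a² - b² = 144, so c = 12.
e = c/a = 12/13.

e = 12/13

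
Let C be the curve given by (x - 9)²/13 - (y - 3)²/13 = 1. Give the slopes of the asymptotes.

1 and -1

Center (9, 3). The positive term is the x-term, so the transverse axis is horizontal; a² = 13, b² = 13.
For a horizontal hyperbola the asymptotes have slope ±b/a.
Here that is ±√13/√13 = ±1.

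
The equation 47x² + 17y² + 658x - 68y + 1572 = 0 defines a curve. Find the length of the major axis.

2√47

Rearranging, 47(x² + 14x) + 17(y² - 4y) = -1572.
Complete the square in x and y: 47(x + 7)² + 17(y - 2)² = -1572 + 2303 + 68 = 799
Dividing both sides by 799: (x + 7)²/17 + (y - 2)²/47 = 1
Ellipse, center (-7, 2), major axis vertical; a² = 47, b² = 17.
a² = 47 so a = √47; the major axis has length 2a = 2√47.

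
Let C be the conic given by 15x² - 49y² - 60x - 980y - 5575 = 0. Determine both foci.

(-6, -10) and (10, -10)

Group: 15(x² - 4x) -49(y² + 20y) = 5575
15(x - 2)² -49(y + 10)² = 5575 + 60 - 4900 = 735
Dividing both sides by 735: (x - 2)²/49 - (y + 10)²/15 = 1
Hyperbola, center (2, -10), transverse axis horizontal; a² = 49, b² = 15.
c² = a² + b² = 49 + 15 = 64, so c = 8.
Foci lie on the horizontal axis through the center: (h ± c, k).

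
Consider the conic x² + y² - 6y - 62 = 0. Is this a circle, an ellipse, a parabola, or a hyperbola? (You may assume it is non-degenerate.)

No xy term. Coefficients of x² and y² are A = 1, C = 1.
A = C (same sign) ⇒ circle.

circle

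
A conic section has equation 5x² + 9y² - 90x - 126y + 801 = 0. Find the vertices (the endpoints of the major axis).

Group the x- and y-terms: 5(x² - 18x) + 9(y² - 14y) = -801
5(x - 9)² + 9(y - 7)² = -801 + 405 + 441 = 45
Divide through by 45 to get (x - 9)²/9 + (y - 7)²/5 = 1.
Ellipse, center (9, 7), major axis horizontal; a² = 9, b² = 5.
a = 3. Vertices at (h ± a, k).

(6, 7) and (12, 7)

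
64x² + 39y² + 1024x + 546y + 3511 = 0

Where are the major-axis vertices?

Group: 64(x² + 16x) + 39(y² + 14y) = -3511
Complete the square in x and y: 64(x + 8)² + 39(y + 7)² = -3511 + 4096 + 1911 = 2496
Divide by 2496: (x + 8)²/39 + (y + 7)²/64 = 1
Ellipse, center (-8, -7), major axis vertical; a² = 64, b² = 39.
a = 8. Vertices at (h, k ± a).

(-8, -15) and (-8, 1)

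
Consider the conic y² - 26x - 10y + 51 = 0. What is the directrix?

Only y is squared. Complete the square in y: (y - 5)² = 26(x - 1).
Vertex (1, 5); 4p = 26 so p = 13/2. Opens right.
Directrix is the vertical line x = h − p = 1 − (13/2) = -11/2.

x = -11/2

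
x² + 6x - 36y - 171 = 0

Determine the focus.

Only x is squared. Complete the square in x: (x + 3)² = 36(y + 5).
Vertex (-3, -5); 4p = 36 so p = 9. Opens up.
Focus is p units from the vertex along the axis: (h, k + p).

(-3, 4)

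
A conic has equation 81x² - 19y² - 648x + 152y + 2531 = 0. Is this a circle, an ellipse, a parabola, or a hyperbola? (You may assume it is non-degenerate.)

hyperbola

No xy term. Coefficients of x² and y² are A = 81, C = -19.
A and C have opposite signs ⇒ hyperbola.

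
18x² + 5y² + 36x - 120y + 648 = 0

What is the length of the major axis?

Group: 18(x² + 2x) + 5(y² - 24y) = -648
Complete the square in x and y: 18(x + 1)² + 5(y - 12)² = -648 + 18 + 720 = 90
Divide by 90: (x + 1)²/5 + (y - 12)²/18 = 1
Ellipse, center (-1, 12), major axis vertical; a² = 18, b² = 5.
a² = 18 so a = 3√2; the major axis has length 2a = 6√2.

6√2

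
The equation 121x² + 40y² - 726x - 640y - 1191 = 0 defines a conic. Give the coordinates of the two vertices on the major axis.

(3, -3) and (3, 19)

Group: 121(x² - 6x) + 40(y² - 16y) = 1191
Complete the square in x and y: 121(x - 3)² + 40(y - 8)² = 1191 + 1089 + 2560 = 4840
Dividing both sides by 4840: (x - 3)²/40 + (y - 8)²/121 = 1
Ellipse, center (3, 8), major axis vertical; a² = 121, b² = 40.
a = 11. Vertices at (h, k ± a).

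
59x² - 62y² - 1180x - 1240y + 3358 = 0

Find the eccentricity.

e = 11√59/59

Collect terms: 59(x² - 20x) -62(y² + 20y) = -3358
59(x - 10)² -62(y + 10)² = -3358 + 5900 - 6200 = -3658
Divide through by -3658 to get (y + 10)²/59 - (x - 10)²/62 = 1.
Hyperbola, center (10, -10), transverse axis vertical; a² = 59, b² = 62.
c² = a² + b² = 121, so c = 11.
e = c/a = 11/√59 = 11√59/59.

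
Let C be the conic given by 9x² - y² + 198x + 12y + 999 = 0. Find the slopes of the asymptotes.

3 and -3

Rearranging, 9(x² + 22x) -(y² - 12y) = -999.
Complete the square: 9(x + 11)² -(y - 6)² = -999 + 1089 - 36 = 54
Divide by 54: (x + 11)²/6 - (y - 6)²/54 = 1
Hyperbola, center (-11, 6), transverse axis horizontal; a² = 6, b² = 54.
For a horizontal hyperbola the asymptotes have slope ±b/a.
Here that is ±3√6/√6 = ±3.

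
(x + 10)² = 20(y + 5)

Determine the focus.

(-10, 0)

Vertex (-10, -5); 4p = 20 so p = 5. Opens up.
Focus is p units from the vertex along the axis: (h, k + p).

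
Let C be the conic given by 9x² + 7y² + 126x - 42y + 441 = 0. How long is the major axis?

Group: 9(x² + 14x) + 7(y² - 6y) = -441
9(x + 7)² + 7(y - 3)² = -441 + 441 + 63 = 63
Dividing both sides by 63: (x + 7)²/7 + (y - 3)²/9 = 1
Ellipse, center (-7, 3), major axis vertical; a² = 9, b² = 7.
a² = 9 so a = 3; the major axis has length 2a = 6.

6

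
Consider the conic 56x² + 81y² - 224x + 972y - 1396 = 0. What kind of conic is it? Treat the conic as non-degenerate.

No xy term. Coefficients of x² and y² are A = 56, C = 81.
A and C have the same sign but A ≠ C ⇒ ellipse.

ellipse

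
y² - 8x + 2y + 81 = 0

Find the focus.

(12, -1)

Only y is squared. Complete the square in y: (y + 1)² = 8(x - 10).
Vertex (10, -1); 4p = 8 so p = 2. Opens right.
Focus is p units from the vertex along the axis: (h + p, k).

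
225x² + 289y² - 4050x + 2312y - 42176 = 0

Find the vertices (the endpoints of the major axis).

Rearranging, 225(x² - 18x) + 289(y² + 8y) = 42176.
Complete the square in x and y: 225(x - 9)² + 289(y + 4)² = 42176 + 18225 + 4624 = 65025
Dividing both sides by 65025: (x - 9)²/289 + (y + 4)²/225 = 1
Ellipse, center (9, -4), major axis horizontal; a² = 289, b² = 225.
a = 17. Vertices at (h ± a, k).

(-8, -4) and (26, -4)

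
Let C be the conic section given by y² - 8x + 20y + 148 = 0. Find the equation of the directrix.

Only y is squared. Complete the square in y: (y + 10)² = 8(x - 6).
Vertex (6, -10); 4p = 8 so p = 2. Opens right.
Directrix is the vertical line x = h − p = 6 − (2) = 4.

x = 4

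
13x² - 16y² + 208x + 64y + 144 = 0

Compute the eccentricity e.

Rearranging, 13(x² + 16x) -16(y² - 4y) = -144.
13(x + 8)² -16(y - 2)² = -144 + 832 - 64 = 624
Divide through by 624 to get (x + 8)²/48 - (y - 2)²/39 = 1.
Hyperbola, center (-8, 2), transverse axis horizontal; a² = 48, b² = 39.
c² = a² + b² = 87, so c = √87.
e = c/a = √87/4√3 = √29/4.

e = √29/4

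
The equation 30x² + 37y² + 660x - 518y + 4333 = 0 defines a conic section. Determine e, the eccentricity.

30(x² + 22x) + 37(y² - 14y) = -4333
Completing the square gives 30(x + 11)² + 37(y - 7)² = -4333 + 3630 + 1813 = 1110.
Divide by 1110: (x + 11)²/37 + (y - 7)²/30 = 1
Ellipse, center (-11, 7), major axis horizontal; a² = 37, b² = 30.
c² = a² - b² = 7, so c = √7.
e = c/a = √7/√37 = √259/37.

e = √259/37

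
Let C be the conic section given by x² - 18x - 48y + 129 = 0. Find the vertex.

(9, 1)

Only x is squared. Complete the square in x: (x - 9)² = 48(y - 1).
Vertex (9, 1); 4p = 48 so p = 12. Opens up.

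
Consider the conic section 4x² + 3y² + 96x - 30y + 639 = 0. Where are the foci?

Collect terms: 4(x² + 24x) + 3(y² - 10y) = -639
Complete the square: 4(x + 12)² + 3(y - 5)² = -639 + 576 + 75 = 12
Divide by 12: (x + 12)²/3 + (y - 5)²/4 = 1
Ellipse, center (-12, 5), major axis vertical; a² = 4, b² = 3.
c² = a² - b² = 4 - 3 = 1, so c = 1.
Foci lie on the vertical axis through the center: (h, k ± c).

(-12, 4) and (-12, 6)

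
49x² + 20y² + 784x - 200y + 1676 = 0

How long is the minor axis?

Group the x- and y-terms: 49(x² + 16x) + 20(y² - 10y) = -1676
Complete the square in x and y: 49(x + 8)² + 20(y - 5)² = -1676 + 3136 + 500 = 1960
Divide through by 1960 to get (x + 8)²/40 + (y - 5)²/98 = 1.
Ellipse, center (-8, 5), major axis vertical; a² = 98, b² = 40.
b² = 40 so b = 2√10; the minor axis has length 2b = 4√10.

4√10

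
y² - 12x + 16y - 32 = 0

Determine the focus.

(-5, -8)

Only y is squared. Complete the square in y: (y + 8)² = 12(x + 8).
Vertex (-8, -8); 4p = 12 so p = 3. Opens right.
Focus is p units from the vertex along the axis: (h + p, k).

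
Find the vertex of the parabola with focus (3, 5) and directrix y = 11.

(3, 8)

The vertex is the midpoint between the focus and the directrix along the axis of symmetry.
Axis is vertical (directrix is horizontal). Vertex y-coordinate = (5 + 11)/2 = 8; x-coordinate = 3.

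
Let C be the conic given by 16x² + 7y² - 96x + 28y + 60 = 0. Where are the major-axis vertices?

16(x² - 6x) + 7(y² + 4y) = -60
Complete the square: 16(x - 3)² + 7(y + 2)² = -60 + 144 + 28 = 112
Divide through by 112 to get (x - 3)²/7 + (y + 2)²/16 = 1.
Ellipse, center (3, -2), major axis vertical; a² = 16, b² = 7.
a = 4. Vertices at (h, k ± a).

(3, -6) and (3, 2)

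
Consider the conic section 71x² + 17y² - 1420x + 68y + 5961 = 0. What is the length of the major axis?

2√71

Rearranging, 71(x² - 20x) + 17(y² + 4y) = -5961.
Completing the square gives 71(x - 10)² + 17(y + 2)² = -5961 + 7100 + 68 = 1207.
Divide by 1207: (x - 10)²/17 + (y + 2)²/71 = 1
Ellipse, center (10, -2), major axis vertical; a² = 71, b² = 17.
a² = 71 so a = √71; the major axis has length 2a = 2√71.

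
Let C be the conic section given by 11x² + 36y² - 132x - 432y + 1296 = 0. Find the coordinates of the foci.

Rearranging, 11(x² - 12x) + 36(y² - 12y) = -1296.
11(x - 6)² + 36(y - 6)² = -1296 + 396 + 1296 = 396
Divide by 396: (x - 6)²/36 + (y - 6)²/11 = 1
Ellipse, center (6, 6), major axis horizontal; a² = 36, b² = 11.
c² = a² - b² = 36 - 11 = 25, so c = 5.
Foci lie on the horizontal axis through the center: (h ± c, k).

(1, 6) and (11, 6)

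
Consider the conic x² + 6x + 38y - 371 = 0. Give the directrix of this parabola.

y = 39/2

Only x is squared. Complete the square in x: (x + 3)² = -38(y - 10).
Vertex (-3, 10); 4p = -38 so p = -19/2. Opens down.
Directrix is the horizontal line y = k − p = 10 − (-19/2) = 39/2.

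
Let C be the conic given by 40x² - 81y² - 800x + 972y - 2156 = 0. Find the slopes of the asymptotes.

2√10/9 and -2√10/9

Collect terms: 40(x² - 20x) -81(y² - 12y) = 2156
Complete the square: 40(x - 10)² -81(y - 6)² = 2156 + 4000 - 2916 = 3240
Dividing both sides by 3240: (x - 10)²/81 - (y - 6)²/40 = 1
Hyperbola, center (10, 6), transverse axis horizontal; a² = 81, b² = 40.
For a horizontal hyperbola the asymptotes have slope ±b/a.
Here that is ±2√10/9.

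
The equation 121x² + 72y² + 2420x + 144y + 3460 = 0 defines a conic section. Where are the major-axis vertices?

(-10, -12) and (-10, 10)

Collect terms: 121(x² + 20x) + 72(y² + 2y) = -3460
Complete the square in x and y: 121(x + 10)² + 72(y + 1)² = -3460 + 12100 + 72 = 8712
Dividing both sides by 8712: (x + 10)²/72 + (y + 1)²/121 = 1
Ellipse, center (-10, -1), major axis vertical; a² = 121, b² = 72.
a = 11. Vertices at (h, k ± a).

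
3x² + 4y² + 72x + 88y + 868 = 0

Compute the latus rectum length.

Collect terms: 3(x² + 24x) + 4(y² + 22y) = -868
Complete the square: 3(x + 12)² + 4(y + 11)² = -868 + 432 + 484 = 48
Dividing both sides by 48: (x + 12)²/16 + (y + 11)²/12 = 1
Ellipse, center (-12, -11), major axis horizontal; a² = 16, b² = 12.
Latus rectum length = 2b²/a = 2·12/4 = 6.

6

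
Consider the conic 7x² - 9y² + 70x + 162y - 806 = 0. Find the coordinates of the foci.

(-13, 9) and (3, 9)

7(x² + 10x) -9(y² - 18y) = 806
Complete the square: 7(x + 5)² -9(y - 9)² = 806 + 175 - 729 = 252
Divide through by 252 to get (x + 5)²/36 - (y - 9)²/28 = 1.
Hyperbola, center (-5, 9), transverse axis horizontal; a² = 36, b² = 28.
c² = a² + b² = 36 + 28 = 64, so c = 8.
Foci lie on the horizontal axis through the center: (h ± c, k).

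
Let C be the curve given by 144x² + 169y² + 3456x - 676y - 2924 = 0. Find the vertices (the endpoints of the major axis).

Group: 144(x² + 24x) + 169(y² - 4y) = 2924
Complete the square in x and y: 144(x + 12)² + 169(y - 2)² = 2924 + 20736 + 676 = 24336
Dividing both sides by 24336: (x + 12)²/169 + (y - 2)²/144 = 1
Ellipse, center (-12, 2), major axis horizontal; a² = 169, b² = 144.
a = 13. Vertices at (h ± a, k).

(-25, 2) and (1, 2)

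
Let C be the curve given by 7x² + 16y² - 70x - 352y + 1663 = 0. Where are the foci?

(-1, 11) and (11, 11)

Group: 7(x² - 10x) + 16(y² - 22y) = -1663
7(x - 5)² + 16(y - 11)² = -1663 + 175 + 1936 = 448
Divide through by 448 to get (x - 5)²/64 + (y - 11)²/28 = 1.
Ellipse, center (5, 11), major axis horizontal; a² = 64, b² = 28.
c² = a² - b² = 64 - 28 = 36, so c = 6.
Foci lie on the horizontal axis through the center: (h ± c, k).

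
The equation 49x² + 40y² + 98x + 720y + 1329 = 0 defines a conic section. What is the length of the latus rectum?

80/7

Rearranging, 49(x² + 2x) + 40(y² + 18y) = -1329.
Complete the square in x and y: 49(x + 1)² + 40(y + 9)² = -1329 + 49 + 3240 = 1960
Divide through by 1960 to get (x + 1)²/40 + (y + 9)²/49 = 1.
Ellipse, center (-1, -9), major axis vertical; a² = 49, b² = 40.
Latus rectum length = 2b²/a = 2·40/7 = 80/7.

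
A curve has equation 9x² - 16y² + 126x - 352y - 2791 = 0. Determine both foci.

(-22, -11) and (8, -11)

Group: 9(x² + 14x) -16(y² + 22y) = 2791
Complete the square: 9(x + 7)² -16(y + 11)² = 2791 + 441 - 1936 = 1296
Dividing both sides by 1296: (x + 7)²/144 - (y + 11)²/81 = 1
Hyperbola, center (-7, -11), transverse axis horizontal; a² = 144, b² = 81.
c² = a² + b² = 144 + 81 = 225, so c = 15.
Foci lie on the horizontal axis through the center: (h ± c, k).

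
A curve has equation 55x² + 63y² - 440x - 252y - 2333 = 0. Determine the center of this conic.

Group the x- and y-terms: 55(x² - 8x) + 63(y² - 4y) = 2333
55(x - 4)² + 63(y - 2)² = 2333 + 880 + 252 = 3465
Dividing both sides by 3465: (x - 4)²/63 + (y - 2)²/55 = 1
Ellipse with center (4, 2).

(4, 2)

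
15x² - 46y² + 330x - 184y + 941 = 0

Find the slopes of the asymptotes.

Rearranging, 15(x² + 22x) -46(y² + 4y) = -941.
Completing the square gives 15(x + 11)² -46(y + 2)² = -941 + 1815 - 184 = 690.
Divide through by 690 to get (x + 11)²/46 - (y + 2)²/15 = 1.
Hyperbola, center (-11, -2), transverse axis horizontal; a² = 46, b² = 15.
For a horizontal hyperbola the asymptotes have slope ±b/a.
Here that is ±√15/√46 = ±√690/46.

√690/46 and -√690/46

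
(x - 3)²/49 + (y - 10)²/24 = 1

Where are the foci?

(-2, 10) and (8, 10)

Center (3, 10). The larger denominator 49 sits under the x-term, so the major axis is horizontal; a² = 49, b² = 24.
c² = a² - b² = 49 - 24 = 25, so c = 5.
Foci lie on the horizontal axis through the center: (h ± c, k).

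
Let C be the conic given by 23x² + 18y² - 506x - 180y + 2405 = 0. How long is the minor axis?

12

Group the x- and y-terms: 23(x² - 22x) + 18(y² - 10y) = -2405
Complete the square in x and y: 23(x - 11)² + 18(y - 5)² = -2405 + 2783 + 450 = 828
Divide by 828: (x - 11)²/36 + (y - 5)²/46 = 1
Ellipse, center (11, 5), major axis vertical; a² = 46, b² = 36.
b² = 36 so b = 6; the minor axis has length 2b = 12.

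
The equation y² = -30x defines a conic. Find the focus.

Vertex (0, 0); 4p = -30 so p = -15/2. Opens left.
Focus is p units from the vertex along the axis: (h + p, k).

(-15/2, 0)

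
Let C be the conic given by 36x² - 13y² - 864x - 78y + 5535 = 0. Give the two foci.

Rearranging, 36(x² - 24x) -13(y² + 6y) = -5535.
36(x - 12)² -13(y + 3)² = -5535 + 5184 - 117 = -468
Divide by -468: (y + 3)²/36 - (x - 12)²/13 = 1
Hyperbola, center (12, -3), transverse axis vertical; a² = 36, b² = 13.
c² = a² + b² = 36 + 13 = 49, so c = 7.
Foci lie on the vertical axis through the center: (h, k ± c).

(12, -10) and (12, 4)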